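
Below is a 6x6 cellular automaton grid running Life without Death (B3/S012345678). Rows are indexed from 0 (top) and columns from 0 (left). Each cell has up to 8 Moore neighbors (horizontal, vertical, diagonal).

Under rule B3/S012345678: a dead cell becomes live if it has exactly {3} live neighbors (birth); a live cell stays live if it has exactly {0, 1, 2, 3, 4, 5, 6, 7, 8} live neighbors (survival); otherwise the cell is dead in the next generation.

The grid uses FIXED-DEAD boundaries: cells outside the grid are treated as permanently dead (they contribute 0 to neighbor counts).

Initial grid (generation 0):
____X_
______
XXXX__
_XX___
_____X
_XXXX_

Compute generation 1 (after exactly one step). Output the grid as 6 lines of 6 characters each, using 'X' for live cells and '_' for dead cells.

Simulating step by step:
Generation 0 (given above): 12 live cells
Generation 1: 18 live cells
(generation 1 grid is the final answer)

Answer: ____X_
_XXX__
XXXX__
XXXX__
____XX
_XXXX_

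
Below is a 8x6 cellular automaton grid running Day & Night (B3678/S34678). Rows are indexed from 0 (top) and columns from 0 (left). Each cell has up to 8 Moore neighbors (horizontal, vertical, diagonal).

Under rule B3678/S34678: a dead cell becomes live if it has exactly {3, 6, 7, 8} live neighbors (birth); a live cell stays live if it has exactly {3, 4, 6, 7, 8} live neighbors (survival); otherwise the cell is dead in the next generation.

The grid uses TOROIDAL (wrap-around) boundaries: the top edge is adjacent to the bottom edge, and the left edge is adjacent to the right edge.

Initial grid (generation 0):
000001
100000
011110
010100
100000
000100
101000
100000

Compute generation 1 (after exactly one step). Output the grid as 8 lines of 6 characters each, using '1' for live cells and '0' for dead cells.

Simulating step by step:
Generation 0 (given above): 13 live cells
Generation 1: 19 live cells
(generation 1 grid is the final answer)

Answer: 100000
011111
111100
110110
001000
010000
010000
010001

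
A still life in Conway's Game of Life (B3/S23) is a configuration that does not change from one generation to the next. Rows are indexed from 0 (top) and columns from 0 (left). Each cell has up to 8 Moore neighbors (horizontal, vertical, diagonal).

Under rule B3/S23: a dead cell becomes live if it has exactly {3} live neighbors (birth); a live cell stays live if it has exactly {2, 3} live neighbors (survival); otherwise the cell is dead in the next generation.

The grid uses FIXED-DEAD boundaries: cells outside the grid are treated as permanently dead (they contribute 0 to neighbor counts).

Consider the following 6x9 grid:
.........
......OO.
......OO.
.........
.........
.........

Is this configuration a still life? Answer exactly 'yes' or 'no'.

Compute generation 1 and compare to generation 0 (given above):
Generation 1:
.........
......OO.
......OO.
.........
.........
.........
The grids are IDENTICAL -> still life.

Answer: yes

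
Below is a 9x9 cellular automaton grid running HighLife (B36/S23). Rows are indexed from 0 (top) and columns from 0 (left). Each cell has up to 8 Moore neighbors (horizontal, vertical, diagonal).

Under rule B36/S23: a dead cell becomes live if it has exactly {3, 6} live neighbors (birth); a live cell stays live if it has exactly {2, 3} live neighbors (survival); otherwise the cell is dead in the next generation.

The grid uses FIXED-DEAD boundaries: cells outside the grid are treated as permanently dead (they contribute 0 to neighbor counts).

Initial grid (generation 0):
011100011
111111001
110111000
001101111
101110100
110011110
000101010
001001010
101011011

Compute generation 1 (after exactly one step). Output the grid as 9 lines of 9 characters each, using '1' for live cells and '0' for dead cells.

Answer: 100000011
000001111
100000001
100000010
100000011
110000010
011100011
011001110
010111011

Derivation:
Simulating step by step:
Generation 0 (given above): 46 live cells
Generation 1: 33 live cells
(generation 1 grid is the final answer)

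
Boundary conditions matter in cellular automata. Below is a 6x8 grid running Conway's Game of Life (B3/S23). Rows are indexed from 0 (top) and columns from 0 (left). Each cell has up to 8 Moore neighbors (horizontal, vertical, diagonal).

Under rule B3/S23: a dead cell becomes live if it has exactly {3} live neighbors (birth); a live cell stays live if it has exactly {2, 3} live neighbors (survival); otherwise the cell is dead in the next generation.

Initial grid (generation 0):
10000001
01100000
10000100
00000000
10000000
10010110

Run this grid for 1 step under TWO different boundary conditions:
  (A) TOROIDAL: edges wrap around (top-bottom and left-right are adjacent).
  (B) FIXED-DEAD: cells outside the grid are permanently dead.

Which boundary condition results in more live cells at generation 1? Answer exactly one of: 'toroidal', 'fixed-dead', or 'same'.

Under TOROIDAL boundary, generation 1:
10100011
01000001
01000000
00000000
00000001
11000010
Population = 11

Under FIXED-DEAD boundary, generation 1:
01000000
11000000
01000000
00000000
00000000
00000000
Population = 4

Comparison: toroidal=11, fixed-dead=4 -> toroidal

Answer: toroidal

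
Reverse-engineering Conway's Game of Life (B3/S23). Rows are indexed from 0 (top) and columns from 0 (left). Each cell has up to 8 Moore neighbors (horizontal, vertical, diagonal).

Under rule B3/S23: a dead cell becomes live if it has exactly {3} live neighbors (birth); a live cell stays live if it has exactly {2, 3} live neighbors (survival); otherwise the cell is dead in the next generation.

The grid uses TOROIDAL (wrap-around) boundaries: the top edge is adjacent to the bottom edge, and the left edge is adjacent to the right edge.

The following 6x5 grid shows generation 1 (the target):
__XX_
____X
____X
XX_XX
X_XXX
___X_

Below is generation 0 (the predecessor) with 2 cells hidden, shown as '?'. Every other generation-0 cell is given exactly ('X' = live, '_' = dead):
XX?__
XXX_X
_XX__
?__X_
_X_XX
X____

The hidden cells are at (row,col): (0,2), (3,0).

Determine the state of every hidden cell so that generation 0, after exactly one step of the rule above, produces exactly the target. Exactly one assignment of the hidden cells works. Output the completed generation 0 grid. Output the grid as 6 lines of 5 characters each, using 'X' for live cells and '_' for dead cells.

Hidden generation-0 cells (in order): (0,2), (3,0).
A hidden cell only influences target cells in its own 3x3 neighborhood. Try each of the 2^2 = 4 assignments, step the completed generation 0 forward once under B3/S23, and compare with the target:
  (0,2)=_ (3,0)=_ -> step gives (0,3)='_' but target has 'X' -> reject
  (0,2)=_ (3,0)=X -> step gives (0,3)='_' but target has 'X' -> reject
  (0,2)=X (3,0)=_ -> step reproduces the target at every cell -> ACCEPT
  (0,2)=X (3,0)=X -> step gives (2,4)='_' but target has 'X' -> reject
Unique solution: (0,2)=live, (3,0)=dead.
Check: live-neighbor counts of every cell in the completed generation 0:
56334
57542
44443
33533
31323
45434
Applying B3/S23 to generation 0 with these counts gives:
__XX_
____X
____X
XX_XX
X_XXX
___X_
which matches the target exactly.

Answer: XXX__
XXX_X
_XX__
___X_
_X_XX
X____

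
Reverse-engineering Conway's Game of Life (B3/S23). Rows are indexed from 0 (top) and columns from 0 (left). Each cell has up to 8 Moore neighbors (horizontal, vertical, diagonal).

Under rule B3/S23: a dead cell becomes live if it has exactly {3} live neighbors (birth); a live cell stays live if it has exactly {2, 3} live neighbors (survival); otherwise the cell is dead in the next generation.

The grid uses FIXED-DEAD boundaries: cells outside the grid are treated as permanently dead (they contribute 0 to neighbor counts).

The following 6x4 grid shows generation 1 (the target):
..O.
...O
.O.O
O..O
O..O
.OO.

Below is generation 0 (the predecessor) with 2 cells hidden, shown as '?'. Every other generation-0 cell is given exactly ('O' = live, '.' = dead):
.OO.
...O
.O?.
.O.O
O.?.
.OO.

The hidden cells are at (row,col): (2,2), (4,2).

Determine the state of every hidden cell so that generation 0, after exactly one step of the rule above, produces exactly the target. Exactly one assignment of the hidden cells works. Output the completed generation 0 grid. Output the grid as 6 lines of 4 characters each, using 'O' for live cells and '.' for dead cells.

Answer: .OO.
...O
.OO.
.O.O
O.O.
.OO.

Derivation:
Hidden generation-0 cells (in order): (2,2), (4,2).
A hidden cell only influences target cells in its own 3x3 neighborhood. Try each of the 2^2 = 4 assignments, step the completed generation 0 forward once under B3/S23, and compare with the target:
  (2,2)=. (4,2)=. -> step gives (1,1)='O' but target has '.' -> reject
  (2,2)=. (4,2)=O -> step gives (1,1)='O' but target has '.' -> reject
  (2,2)=O (4,2)=. -> step gives (3,1)='O' but target has '.' -> reject
  (2,2)=O (4,2)=O -> step reproduces the target at every cell -> ACCEPT
Unique solution: (2,2)=live, (4,2)=live.
Check: live-neighbor counts of every cell in the completed generation 0:
1122
2452
2243
3452
2543
2322
Applying B3/S23 to generation 0 with these counts gives:
..O.
...O
.O.O
O..O
O..O
.OO.
which matches the target exactly.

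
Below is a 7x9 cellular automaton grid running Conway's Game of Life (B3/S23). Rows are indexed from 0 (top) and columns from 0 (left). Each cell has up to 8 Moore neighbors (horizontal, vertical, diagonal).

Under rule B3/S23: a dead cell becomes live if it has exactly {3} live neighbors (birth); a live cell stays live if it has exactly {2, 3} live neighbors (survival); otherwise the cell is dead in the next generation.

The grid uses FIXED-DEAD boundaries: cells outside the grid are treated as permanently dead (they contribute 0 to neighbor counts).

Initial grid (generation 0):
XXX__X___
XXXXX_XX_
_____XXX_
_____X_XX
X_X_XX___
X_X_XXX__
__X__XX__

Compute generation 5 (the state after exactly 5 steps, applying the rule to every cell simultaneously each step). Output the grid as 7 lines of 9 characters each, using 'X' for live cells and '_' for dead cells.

Answer: ____XXX__
__XX___X_
__XX__X__
_____XX__
_______X_
__XX_____
__XX_____

Derivation:
Simulating step by step:
Generation 0 (given above): 29 live cells
Generation 1: 19 live cells
X___XXX__
X__XX__X_
_XXX_____
_______XX
_______X_
__X______
_X_XX_X__
Generation 2: 21 live cells
___XXXX__
X_____X__
_XXXX__XX
__X____XX
_______XX
__XX_____
__XX_____
Generation 3: 21 live cells
____XXX__
_X____X__
_XXX__X_X
_XX___X__
__XX___XX
__XX_____
__XX_____
Generation 4: 17 live cells
_____XX__
_X_XX_X__
X__X_XX__
______X_X
_______X_
_X__X____
__XX_____
Generation 5: 16 live cells
(generation 5 grid is the final answer)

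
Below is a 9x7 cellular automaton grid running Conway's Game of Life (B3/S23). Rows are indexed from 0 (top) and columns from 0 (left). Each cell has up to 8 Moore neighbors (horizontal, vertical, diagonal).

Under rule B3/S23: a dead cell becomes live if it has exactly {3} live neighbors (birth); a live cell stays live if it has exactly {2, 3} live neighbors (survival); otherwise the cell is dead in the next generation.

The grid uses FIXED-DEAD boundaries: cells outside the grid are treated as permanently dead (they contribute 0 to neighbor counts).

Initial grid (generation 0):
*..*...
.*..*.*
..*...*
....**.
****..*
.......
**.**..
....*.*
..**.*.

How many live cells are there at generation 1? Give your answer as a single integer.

Simulating step by step:
Generation 0 (given above): 23 live cells
Generation 1: 23 live cells
.......
.***.*.
...**.*
....***
.*****.
....*..
...***.
.*.....
...***.
Population at generation 1: 23

Answer: 23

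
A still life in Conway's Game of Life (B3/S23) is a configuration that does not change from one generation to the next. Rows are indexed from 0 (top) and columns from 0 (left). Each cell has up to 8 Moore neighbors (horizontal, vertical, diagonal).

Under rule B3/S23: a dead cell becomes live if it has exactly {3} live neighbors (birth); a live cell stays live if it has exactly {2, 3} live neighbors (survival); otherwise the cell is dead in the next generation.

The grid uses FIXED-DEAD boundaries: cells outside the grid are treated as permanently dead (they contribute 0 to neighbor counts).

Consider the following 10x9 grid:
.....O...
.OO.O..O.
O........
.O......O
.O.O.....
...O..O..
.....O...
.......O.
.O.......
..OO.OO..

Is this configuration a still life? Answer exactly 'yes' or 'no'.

Compute generation 1 and compare to generation 0 (given above):
Generation 1:
.........
.O.......
O.O......
OOO......
.........
..O.O....
......O..
.........
..O...O..
..O......
Cell (0,5) differs: gen0=1 vs gen1=0 -> NOT a still life.

Answer: no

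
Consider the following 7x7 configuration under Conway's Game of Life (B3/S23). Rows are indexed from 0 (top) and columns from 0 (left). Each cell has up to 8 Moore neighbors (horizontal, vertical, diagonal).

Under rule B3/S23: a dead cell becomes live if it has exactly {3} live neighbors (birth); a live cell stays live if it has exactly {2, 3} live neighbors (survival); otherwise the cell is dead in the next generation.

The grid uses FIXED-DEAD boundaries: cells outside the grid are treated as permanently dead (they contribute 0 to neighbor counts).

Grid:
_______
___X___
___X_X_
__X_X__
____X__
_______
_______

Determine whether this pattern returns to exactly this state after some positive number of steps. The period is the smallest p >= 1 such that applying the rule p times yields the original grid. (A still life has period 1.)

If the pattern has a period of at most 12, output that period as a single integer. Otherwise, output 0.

Simulating and comparing each generation to the original:
Gen 0 (original, given above): 6 live cells
Gen 1: 6 live cells, differs from original
Gen 2: 6 live cells, MATCHES original -> period = 2

Answer: 2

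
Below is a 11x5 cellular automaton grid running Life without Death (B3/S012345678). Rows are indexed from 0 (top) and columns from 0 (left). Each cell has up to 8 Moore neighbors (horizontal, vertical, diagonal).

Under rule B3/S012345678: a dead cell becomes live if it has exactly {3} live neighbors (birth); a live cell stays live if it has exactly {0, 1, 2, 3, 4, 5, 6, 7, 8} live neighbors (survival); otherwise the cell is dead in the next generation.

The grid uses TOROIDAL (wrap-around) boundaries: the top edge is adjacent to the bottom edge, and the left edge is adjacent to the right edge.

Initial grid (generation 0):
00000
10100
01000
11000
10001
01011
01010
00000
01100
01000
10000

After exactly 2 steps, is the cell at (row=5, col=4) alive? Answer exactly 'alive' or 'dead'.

Answer: alive

Derivation:
Simulating step by step:
Generation 0 (given above): 16 live cells
Generation 1: 27 live cells
01000
11100
01100
11001
10111
01011
11011
01000
01100
11100
10000
Generation 2: 33 live cells
01100
11100
01111
11001
10111
01011
11011
01011
01100
11100
10100

Cell (5,4) at generation 2: 1 -> alive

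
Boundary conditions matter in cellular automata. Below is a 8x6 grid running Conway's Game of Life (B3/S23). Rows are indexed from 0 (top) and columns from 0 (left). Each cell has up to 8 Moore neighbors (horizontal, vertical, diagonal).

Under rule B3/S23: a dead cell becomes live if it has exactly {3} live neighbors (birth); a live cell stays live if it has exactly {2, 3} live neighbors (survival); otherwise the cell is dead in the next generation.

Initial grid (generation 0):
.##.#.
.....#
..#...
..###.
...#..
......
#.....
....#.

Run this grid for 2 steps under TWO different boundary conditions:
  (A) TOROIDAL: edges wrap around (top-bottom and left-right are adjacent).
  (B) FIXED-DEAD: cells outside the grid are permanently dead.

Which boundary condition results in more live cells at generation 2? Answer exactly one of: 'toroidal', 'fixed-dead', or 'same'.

Answer: toroidal

Derivation:
Under TOROIDAL boundary, generation 2:
.#...#
.#...#
....#.
.##.##
..#.#.
...#..
......
#.##.#
Population = 16

Under FIXED-DEAD boundary, generation 2:
..#...
.###..
....#.
.##.##
..#.#.
...#..
......
......
Population = 12

Comparison: toroidal=16, fixed-dead=12 -> toroidal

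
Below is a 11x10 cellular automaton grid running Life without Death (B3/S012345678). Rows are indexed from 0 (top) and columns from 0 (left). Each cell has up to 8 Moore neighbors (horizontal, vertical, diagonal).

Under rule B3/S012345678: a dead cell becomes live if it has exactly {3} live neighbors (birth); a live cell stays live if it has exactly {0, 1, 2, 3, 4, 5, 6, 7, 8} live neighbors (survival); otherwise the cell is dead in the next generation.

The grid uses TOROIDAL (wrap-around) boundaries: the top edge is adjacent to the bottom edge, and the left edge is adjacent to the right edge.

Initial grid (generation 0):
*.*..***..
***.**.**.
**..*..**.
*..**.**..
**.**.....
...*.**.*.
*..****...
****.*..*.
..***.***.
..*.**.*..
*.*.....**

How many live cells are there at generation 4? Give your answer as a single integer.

Simulating step by step:
Generation 0 (given above): 55 live cells
Generation 1: 64 live cells
*.*.****..
***.**.**.
**..*..**.
*..**.***.
**.**....*
**.*.*****
*..****...
****.*..*.
..***.****
..*.**.*..
*.*.*...**
Generation 2: 66 live cells
*.*.****..
***.**.**.
**..*..**.
*..**.***.
**.**....*
**.*.*****
*..****...
****.*..*.
*.***.****
*.*.**.*..
*.*.*...**
Generation 3: 66 live cells
*.*.****..
***.**.**.
**..*..**.
*..**.***.
**.**....*
**.*.*****
*..****...
****.*..*.
*.***.****
*.*.**.*..
*.*.*...**
Generation 4: 66 live cells
*.*.****..
***.**.**.
**..*..**.
*..**.***.
**.**....*
**.*.*****
*..****...
****.*..*.
*.***.****
*.*.**.*..
*.*.*...**
Population at generation 4: 66

Answer: 66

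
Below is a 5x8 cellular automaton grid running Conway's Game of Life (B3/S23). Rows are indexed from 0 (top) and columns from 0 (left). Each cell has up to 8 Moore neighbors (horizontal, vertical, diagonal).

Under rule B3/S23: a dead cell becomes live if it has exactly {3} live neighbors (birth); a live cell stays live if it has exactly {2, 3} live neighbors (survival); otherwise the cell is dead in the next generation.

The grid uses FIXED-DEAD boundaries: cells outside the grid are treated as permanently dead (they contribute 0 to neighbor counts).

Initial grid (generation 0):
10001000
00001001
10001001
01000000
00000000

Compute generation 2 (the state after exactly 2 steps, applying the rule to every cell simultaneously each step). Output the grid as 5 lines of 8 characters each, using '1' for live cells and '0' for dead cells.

Answer: 00001000
00001000
00001000
00000000
00000000

Derivation:
Simulating step by step:
Generation 0 (given above): 8 live cells
Generation 1: 3 live cells
00000000
00011100
00000000
00000000
00000000
Generation 2: 3 live cells
(generation 2 grid is the final answer)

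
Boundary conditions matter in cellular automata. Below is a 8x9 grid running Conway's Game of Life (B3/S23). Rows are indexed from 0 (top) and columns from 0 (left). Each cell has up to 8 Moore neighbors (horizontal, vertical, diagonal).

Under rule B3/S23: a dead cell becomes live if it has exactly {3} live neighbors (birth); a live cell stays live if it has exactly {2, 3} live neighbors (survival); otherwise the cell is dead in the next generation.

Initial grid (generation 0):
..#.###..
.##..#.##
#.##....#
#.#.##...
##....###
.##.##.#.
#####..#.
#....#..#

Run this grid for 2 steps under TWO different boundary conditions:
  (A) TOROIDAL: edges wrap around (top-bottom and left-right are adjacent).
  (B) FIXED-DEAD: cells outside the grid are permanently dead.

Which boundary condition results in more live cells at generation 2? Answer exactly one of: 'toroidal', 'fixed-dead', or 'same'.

Answer: fixed-dead

Derivation:
Under TOROIDAL boundary, generation 2:
#..##.#..
...#.#.##
........#
....#....
...#.....
......#..
......##.
...#...##
Population = 17

Under FIXED-DEAD boundary, generation 2:
..####.##
.###.....
.#.......
#...#....
.#.#...##
......#..
.#...#...
.#.#.....
Population = 21

Comparison: toroidal=17, fixed-dead=21 -> fixed-dead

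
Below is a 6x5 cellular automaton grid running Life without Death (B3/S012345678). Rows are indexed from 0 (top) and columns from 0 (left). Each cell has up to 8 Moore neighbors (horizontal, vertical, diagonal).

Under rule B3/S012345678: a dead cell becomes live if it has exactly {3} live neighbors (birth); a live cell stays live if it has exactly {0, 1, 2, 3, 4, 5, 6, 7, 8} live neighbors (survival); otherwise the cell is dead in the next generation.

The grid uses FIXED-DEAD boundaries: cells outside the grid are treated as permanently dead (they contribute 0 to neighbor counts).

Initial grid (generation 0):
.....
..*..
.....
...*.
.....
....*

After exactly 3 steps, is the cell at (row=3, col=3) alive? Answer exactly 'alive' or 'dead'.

Answer: alive

Derivation:
Simulating step by step:
Generation 0 (given above): 3 live cells
Generation 1: 3 live cells
.....
..*..
.....
...*.
.....
....*
Generation 2: 3 live cells
.....
..*..
.....
...*.
.....
....*
Generation 3: 3 live cells
.....
..*..
.....
...*.
.....
....*

Cell (3,3) at generation 3: 1 -> alive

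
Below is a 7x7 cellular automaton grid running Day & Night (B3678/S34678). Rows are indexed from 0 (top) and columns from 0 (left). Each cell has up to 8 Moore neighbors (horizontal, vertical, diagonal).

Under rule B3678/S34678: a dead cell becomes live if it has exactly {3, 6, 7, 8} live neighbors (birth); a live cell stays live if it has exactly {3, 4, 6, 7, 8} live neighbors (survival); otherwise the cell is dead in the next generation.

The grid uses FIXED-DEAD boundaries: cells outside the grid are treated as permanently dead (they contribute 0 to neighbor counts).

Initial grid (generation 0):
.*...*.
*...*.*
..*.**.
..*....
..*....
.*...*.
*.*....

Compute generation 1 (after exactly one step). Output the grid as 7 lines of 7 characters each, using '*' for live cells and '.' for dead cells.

Answer: .......
.*.**..
.*...*.
.*.....
.*.....
.**....
.*.....

Derivation:
Simulating step by step:
Generation 0 (given above): 14 live cells
Generation 1: 10 live cells
(generation 1 grid is the final answer)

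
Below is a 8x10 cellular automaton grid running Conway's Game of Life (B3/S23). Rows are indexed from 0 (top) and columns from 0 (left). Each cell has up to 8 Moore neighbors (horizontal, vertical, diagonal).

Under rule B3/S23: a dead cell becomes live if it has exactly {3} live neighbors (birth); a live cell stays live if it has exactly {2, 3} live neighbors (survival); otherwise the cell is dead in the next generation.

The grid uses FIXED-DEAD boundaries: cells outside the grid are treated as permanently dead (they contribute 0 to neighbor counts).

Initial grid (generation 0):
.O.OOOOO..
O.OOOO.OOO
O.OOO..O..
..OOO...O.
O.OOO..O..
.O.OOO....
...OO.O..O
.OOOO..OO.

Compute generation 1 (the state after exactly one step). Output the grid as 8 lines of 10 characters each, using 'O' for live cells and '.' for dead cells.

Answer: .O.....O..
O.........
......OO.O
.....O.OO.
..........
.O....O...
.O....OOO.
..O.OO.OO.

Derivation:
Simulating step by step:
Generation 0 (given above): 42 live cells
Generation 1: 20 live cells
(generation 1 grid is the final answer)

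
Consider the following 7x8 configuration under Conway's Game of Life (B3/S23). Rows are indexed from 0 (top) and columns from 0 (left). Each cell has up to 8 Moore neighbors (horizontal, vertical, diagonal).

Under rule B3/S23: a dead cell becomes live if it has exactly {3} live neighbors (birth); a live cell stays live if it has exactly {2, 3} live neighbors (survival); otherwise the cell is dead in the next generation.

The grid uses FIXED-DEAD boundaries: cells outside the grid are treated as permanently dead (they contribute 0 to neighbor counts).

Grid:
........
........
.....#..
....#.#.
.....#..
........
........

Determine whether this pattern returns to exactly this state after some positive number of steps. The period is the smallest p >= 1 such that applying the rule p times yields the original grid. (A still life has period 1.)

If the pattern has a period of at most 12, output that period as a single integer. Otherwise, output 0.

Answer: 1

Derivation:
Simulating and comparing each generation to the original:
Gen 0 (original, given above): 4 live cells
Gen 1: 4 live cells, MATCHES original -> period = 1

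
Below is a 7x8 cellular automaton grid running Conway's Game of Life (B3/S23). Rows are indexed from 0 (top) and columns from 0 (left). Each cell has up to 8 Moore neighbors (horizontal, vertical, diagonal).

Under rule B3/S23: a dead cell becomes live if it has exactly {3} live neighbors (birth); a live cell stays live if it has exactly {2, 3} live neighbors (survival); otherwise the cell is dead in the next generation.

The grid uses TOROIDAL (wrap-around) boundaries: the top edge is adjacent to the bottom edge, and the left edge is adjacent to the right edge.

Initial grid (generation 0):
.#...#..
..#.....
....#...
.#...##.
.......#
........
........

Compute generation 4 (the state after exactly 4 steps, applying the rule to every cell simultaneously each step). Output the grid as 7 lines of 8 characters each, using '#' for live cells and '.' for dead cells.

Simulating step by step:
Generation 0 (given above): 8 live cells
Generation 1: 4 live cells
........
........
.....#..
.....##.
......#.
........
........
Generation 2: 6 live cells
........
........
.....##.
.....##.
.....##.
........
........
Generation 3: 6 live cells
........
........
.....##.
....#..#
.....##.
........
........
Generation 4: 6 live cells
(generation 4 grid is the final answer)

Answer: ........
........
.....##.
....#..#
.....##.
........
........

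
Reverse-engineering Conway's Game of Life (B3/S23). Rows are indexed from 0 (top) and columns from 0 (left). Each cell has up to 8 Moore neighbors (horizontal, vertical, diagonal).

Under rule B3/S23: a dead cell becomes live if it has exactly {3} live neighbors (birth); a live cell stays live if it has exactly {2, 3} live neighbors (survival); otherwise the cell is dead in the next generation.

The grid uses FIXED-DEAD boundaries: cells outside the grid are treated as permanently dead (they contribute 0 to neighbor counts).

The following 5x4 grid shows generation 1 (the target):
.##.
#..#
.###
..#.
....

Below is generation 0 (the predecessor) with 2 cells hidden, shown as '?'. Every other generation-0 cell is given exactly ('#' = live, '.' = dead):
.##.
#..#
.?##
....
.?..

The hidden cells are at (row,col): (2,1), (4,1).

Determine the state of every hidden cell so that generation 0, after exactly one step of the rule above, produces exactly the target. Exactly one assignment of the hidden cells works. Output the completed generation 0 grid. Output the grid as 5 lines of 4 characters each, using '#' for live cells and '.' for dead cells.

Answer: .##.
#..#
.###
....
....

Derivation:
Hidden generation-0 cells (in order): (2,1), (4,1).
A hidden cell only influences target cells in its own 3x3 neighborhood. Try each of the 2^2 = 4 assignments, step the completed generation 0 forward once under B3/S23, and compare with the target:
  (2,1)=. (4,1)=. -> step gives (1,0)='.' but target has '#' -> reject
  (2,1)=. (4,1)=# -> step gives (1,0)='.' but target has '#' -> reject
  (2,1)=# (4,1)=. -> step reproduces the target at every cell -> ACCEPT
  (2,1)=# (4,1)=# -> step gives (3,1)='#' but target has '.' -> reject
Unique solution: (2,1)=live, (4,1)=dead.
Check: live-neighbor counts of every cell in the completed generation 0:
2222
2563
2232
1232
0000
Applying B3/S23 to generation 0 with these counts gives:
.##.
#..#
.###
..#.
....
which matches the target exactly.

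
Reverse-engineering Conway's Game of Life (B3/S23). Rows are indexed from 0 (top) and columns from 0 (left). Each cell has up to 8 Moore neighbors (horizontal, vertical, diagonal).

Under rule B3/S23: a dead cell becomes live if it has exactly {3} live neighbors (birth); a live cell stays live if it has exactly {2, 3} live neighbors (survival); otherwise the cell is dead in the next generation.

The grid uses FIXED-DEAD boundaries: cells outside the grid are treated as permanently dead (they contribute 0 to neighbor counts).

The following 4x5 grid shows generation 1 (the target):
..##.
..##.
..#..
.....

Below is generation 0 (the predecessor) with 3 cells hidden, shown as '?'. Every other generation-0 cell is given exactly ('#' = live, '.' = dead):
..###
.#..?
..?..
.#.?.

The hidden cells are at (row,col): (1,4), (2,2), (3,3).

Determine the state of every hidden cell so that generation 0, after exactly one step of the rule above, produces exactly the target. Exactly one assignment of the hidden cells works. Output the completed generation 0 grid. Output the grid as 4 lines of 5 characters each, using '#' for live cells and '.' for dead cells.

Hidden generation-0 cells (in order): (1,4), (2,2), (3,3).
A hidden cell only influences target cells in its own 3x3 neighborhood. Try each of the 2^3 = 8 assignments, step the completed generation 0 forward once under B3/S23, and compare with the target:
  (1,4)=. (2,2)=. (3,3)=. -> step gives (2,2)='.' but target has '#' -> reject
  (1,4)=. (2,2)=. (3,3)=# -> step reproduces the target at every cell -> ACCEPT
  (1,4)=. (2,2)=# (3,3)=. -> step gives (1,1)='#' but target has '.' -> reject
  (1,4)=. (2,2)=# (3,3)=# -> step gives (1,1)='#' but target has '.' -> reject
  (1,4)=# (2,2)=. (3,3)=. -> step gives (0,4)='#' but target has '.' -> reject
  (1,4)=# (2,2)=. (3,3)=# -> step gives (0,4)='#' but target has '.' -> reject
  (1,4)=# (2,2)=# (3,3)=. -> step gives (0,4)='#' but target has '.' -> reject
  (1,4)=# (2,2)=# (3,3)=# -> step gives (0,4)='#' but target has '.' -> reject
Unique solution: (1,4)=dead, (2,2)=dead, (3,3)=live.
Check: live-neighbor counts of every cell in the completed generation 0:
12221
11332
22311
10201
Applying B3/S23 to generation 0 with these counts gives:
..##.
..##.
..#..
.....
which matches the target exactly.

Answer: ..###
.#...
.....
.#.#.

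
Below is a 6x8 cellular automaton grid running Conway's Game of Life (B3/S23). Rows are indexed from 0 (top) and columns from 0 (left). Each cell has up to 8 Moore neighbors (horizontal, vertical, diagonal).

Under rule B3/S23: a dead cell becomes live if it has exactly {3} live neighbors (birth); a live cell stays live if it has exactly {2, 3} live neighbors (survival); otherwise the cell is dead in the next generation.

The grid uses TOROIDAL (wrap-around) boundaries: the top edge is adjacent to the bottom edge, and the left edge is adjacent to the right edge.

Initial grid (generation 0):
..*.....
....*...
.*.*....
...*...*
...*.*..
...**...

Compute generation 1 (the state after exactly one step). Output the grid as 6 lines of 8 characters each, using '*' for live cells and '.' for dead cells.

Answer: ....*...
..**....
..***...
...*....
..**....
..***...

Derivation:
Simulating step by step:
Generation 0 (given above): 10 live cells
Generation 1: 12 live cells
(generation 1 grid is the final answer)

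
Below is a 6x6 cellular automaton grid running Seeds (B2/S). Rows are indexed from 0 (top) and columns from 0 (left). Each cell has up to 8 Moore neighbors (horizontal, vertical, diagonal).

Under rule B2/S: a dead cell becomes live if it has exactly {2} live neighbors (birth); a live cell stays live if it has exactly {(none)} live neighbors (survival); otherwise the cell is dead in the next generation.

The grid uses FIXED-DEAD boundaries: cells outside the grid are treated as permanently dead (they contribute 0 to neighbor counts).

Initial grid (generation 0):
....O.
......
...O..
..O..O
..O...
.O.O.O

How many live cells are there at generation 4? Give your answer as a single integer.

Answer: 9

Derivation:
Simulating step by step:
Generation 0 (given above): 8 live cells
Generation 1: 8 live cells
......
...OO.
..O.O.
.O..O.
.....O
....O.
Generation 2: 8 live cells
...OO.
..O..O
.O....
..O...
...O..
.....O
Generation 3: 9 live cells
..O..O
.O....
...O..
.O.O..
..O.O.
....O.
Generation 4: 9 live cells
.O....
...OO.
OO..O.
......
.O...O
.....O
Population at generation 4: 9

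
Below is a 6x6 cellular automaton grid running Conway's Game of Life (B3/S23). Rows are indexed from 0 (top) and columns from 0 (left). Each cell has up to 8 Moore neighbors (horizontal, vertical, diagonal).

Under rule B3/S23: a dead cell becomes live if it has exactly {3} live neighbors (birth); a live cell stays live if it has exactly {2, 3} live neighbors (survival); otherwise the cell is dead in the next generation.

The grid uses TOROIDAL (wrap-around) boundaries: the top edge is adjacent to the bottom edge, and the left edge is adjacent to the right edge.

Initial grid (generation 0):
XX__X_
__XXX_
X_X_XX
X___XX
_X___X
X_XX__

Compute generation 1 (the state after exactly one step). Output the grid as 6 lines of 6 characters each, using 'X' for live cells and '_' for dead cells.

Simulating step by step:
Generation 0 (given above): 18 live cells
Generation 1: 12 live cells
(generation 1 grid is the final answer)

Answer: X___X_
__X___
X_X___
___X__
_XXX__
__XXX_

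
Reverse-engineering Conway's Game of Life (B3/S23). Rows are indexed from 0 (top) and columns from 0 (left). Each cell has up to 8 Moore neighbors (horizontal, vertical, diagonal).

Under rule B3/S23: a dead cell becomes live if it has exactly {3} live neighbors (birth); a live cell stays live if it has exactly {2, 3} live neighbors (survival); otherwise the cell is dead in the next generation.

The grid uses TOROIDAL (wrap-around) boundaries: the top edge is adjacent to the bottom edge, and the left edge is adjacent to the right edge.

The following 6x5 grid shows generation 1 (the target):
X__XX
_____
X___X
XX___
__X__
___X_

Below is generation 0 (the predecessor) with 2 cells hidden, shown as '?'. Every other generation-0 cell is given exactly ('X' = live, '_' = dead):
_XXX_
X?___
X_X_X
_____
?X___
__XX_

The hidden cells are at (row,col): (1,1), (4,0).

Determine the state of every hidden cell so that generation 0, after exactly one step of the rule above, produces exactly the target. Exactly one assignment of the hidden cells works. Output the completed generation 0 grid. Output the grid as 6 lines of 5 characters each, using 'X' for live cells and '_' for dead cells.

Hidden generation-0 cells (in order): (1,1), (4,0).
A hidden cell only influences target cells in its own 3x3 neighborhood. Try each of the 2^2 = 4 assignments, step the completed generation 0 forward once under B3/S23, and compare with the target:
  (1,1)=_ (4,0)=_ -> step gives (0,0)='_' but target has 'X' -> reject
  (1,1)=_ (4,0)=X -> step gives (0,0)='_' but target has 'X' -> reject
  (1,1)=X (4,0)=_ -> step reproduces the target at every cell -> ACCEPT
  (1,1)=X (4,0)=X -> step gives (3,0)='_' but target has 'X' -> reject
Unique solution: (1,1)=live, (4,0)=dead.
Check: live-neighbor counts of every cell in the completed generation 0:
34533
45544
34122
33222
11321
24532
Applying B3/S23 to generation 0 with these counts gives:
X__XX
_____
X___X
XX___
__X__
___X_
which matches the target exactly.

Answer: _XXX_
XX___
X_X_X
_____
_X___
__XX_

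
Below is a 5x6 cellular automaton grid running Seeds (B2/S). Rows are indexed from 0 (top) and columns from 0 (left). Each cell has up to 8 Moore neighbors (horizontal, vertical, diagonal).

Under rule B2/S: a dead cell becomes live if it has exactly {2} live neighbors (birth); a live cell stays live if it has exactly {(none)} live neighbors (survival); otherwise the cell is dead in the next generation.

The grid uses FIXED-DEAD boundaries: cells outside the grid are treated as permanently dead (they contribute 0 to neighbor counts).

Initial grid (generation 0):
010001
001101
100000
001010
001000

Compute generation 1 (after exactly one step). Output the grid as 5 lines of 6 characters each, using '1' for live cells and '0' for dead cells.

Simulating step by step:
Generation 0 (given above): 9 live cells
Generation 1: 4 live cells
(generation 1 grid is the final answer)

Answer: 000100
100000
000001
000000
010000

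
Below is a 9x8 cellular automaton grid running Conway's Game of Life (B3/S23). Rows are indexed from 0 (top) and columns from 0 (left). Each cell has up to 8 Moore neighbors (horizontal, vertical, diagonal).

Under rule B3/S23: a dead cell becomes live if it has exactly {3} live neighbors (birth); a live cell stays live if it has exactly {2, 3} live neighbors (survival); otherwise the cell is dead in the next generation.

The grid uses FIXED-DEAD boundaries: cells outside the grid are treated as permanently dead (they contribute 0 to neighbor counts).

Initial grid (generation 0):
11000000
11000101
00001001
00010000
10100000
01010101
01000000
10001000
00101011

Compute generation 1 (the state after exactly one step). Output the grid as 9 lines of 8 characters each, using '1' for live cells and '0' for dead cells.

Answer: 11000000
11000010
00001010
00010000
01111000
11000000
11101000
01010100
00010100

Derivation:
Simulating step by step:
Generation 0 (given above): 22 live cells
Generation 1: 23 live cells
(generation 1 grid is the final answer)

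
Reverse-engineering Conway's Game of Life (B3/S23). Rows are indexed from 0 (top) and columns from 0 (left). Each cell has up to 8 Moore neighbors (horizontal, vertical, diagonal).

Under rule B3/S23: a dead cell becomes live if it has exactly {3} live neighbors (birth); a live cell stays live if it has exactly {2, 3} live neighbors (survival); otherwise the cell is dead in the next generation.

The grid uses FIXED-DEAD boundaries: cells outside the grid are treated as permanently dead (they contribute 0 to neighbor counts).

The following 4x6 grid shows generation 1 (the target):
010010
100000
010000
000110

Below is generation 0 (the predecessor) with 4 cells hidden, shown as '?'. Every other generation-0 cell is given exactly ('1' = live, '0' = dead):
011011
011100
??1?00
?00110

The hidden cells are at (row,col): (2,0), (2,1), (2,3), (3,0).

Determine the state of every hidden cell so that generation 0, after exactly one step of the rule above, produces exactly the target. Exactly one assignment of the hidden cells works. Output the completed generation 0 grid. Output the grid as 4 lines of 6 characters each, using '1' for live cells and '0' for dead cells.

Answer: 011011
011100
011100
000110

Derivation:
Hidden generation-0 cells (in order): (2,0), (2,1), (2,3), (3,0).
A hidden cell only influences target cells in its own 3x3 neighborhood. Try each of the 2^4 = 16 assignments, step the completed generation 0 forward once under B3/S23, and compare with the target:
  (2,0)=0 (2,1)=0 (2,3)=0 (3,0)=0 -> step gives (1,0)='0' but target has '1' -> reject
  (2,0)=0 (2,1)=0 (2,3)=0 (3,0)=1 -> step gives (1,0)='0' but target has '1' -> reject
  (2,0)=0 (2,1)=0 (2,3)=1 (3,0)=0 -> step gives (1,0)='0' but target has '1' -> reject
  (2,0)=0 (2,1)=0 (2,3)=1 (3,0)=1 -> step gives (1,0)='0' but target has '1' -> reject
  (2,0)=0 (2,1)=1 (2,3)=0 (3,0)=0 -> step gives (1,4)='1' but target has '0' -> reject
  (2,0)=0 (2,1)=1 (2,3)=0 (3,0)=1 -> step gives (1,4)='1' but target has '0' -> reject
  (2,0)=0 (2,1)=1 (2,3)=1 (3,0)=0 -> step reproduces the target at every cell -> ACCEPT
  (2,0)=0 (2,1)=1 (2,3)=1 (3,0)=1 -> step gives (2,0)='1' but target has '0' -> reject
  (2,0)=1 (2,1)=0 (2,3)=0 (3,0)=0 -> step gives (1,4)='1' but target has '0' -> reject
  (2,0)=1 (2,1)=0 (2,3)=0 (3,0)=1 -> step gives (1,4)='1' but target has '0' -> reject
  (2,0)=1 (2,1)=0 (2,3)=1 (3,0)=0 -> step gives (2,1)='0' but target has '1' -> reject
  (2,0)=1 (2,1)=0 (2,3)=1 (3,0)=1 -> step gives (2,0)='1' but target has '0' -> reject
  (2,0)=1 (2,1)=1 (2,3)=0 (3,0)=0 -> step gives (1,0)='0' but target has '1' -> reject
  (2,0)=1 (2,1)=1 (2,3)=0 (3,0)=1 -> step gives (1,0)='0' but target has '1' -> reject
  (2,0)=1 (2,1)=1 (2,3)=1 (3,0)=0 -> step gives (1,0)='0' but target has '1' -> reject
  (2,0)=1 (2,1)=1 (2,3)=1 (3,0)=1 -> step gives (1,0)='0' but target has '1' -> reject
Unique solution: (2,0)=dead, (2,1)=live, (2,3)=live, (3,0)=dead.
Check: live-neighbor counts of every cell in the completed generation 0:
234421
357542
236541
124321
Applying B3/S23 to generation 0 with these counts gives:
010010
100000
010000
000110
which matches the target exactly.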